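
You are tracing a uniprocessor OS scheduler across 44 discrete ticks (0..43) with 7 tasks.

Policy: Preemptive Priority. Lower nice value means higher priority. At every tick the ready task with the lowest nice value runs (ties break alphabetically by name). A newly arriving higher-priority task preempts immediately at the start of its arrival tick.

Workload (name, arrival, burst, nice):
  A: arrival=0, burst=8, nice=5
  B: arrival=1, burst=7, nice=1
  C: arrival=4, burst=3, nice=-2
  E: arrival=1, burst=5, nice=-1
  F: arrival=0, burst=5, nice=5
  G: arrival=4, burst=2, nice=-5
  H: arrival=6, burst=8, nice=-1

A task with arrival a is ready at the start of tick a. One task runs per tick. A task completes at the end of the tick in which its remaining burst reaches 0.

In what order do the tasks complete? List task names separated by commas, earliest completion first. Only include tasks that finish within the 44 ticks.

t=0: ready={A,F} → run A
t=1: ready={A,B,E,F} → run E
t=2: ready={A,B,E,F} → run E
t=3: ready={A,B,E,F} → run E
t=4: ready={A,B,C,E,F,G} → run G
t=5: ready={A,B,C,E,F,G} → run G
t=6: ready={A,B,C,E,F,H} → run C
t=7: ready={A,B,C,E,F,H} → run C
t=8: ready={A,B,C,E,F,H} → run C
t=9: ready={A,B,E,F,H} → run E
t=10: ready={A,B,E,F,H} → run E
t=11: ready={A,B,F,H} → run H
t=12: ready={A,B,F,H} → run H
t=13: ready={A,B,F,H} → run H
t=14: ready={A,B,F,H} → run H
t=15: ready={A,B,F,H} → run H
t=16: ready={A,B,F,H} → run H
t=17: ready={A,B,F,H} → run H
t=18: ready={A,B,F,H} → run H
t=19: ready={A,B,F} → run B
t=20: ready={A,B,F} → run B
t=21: ready={A,B,F} → run B
t=22: ready={A,B,F} → run B
t=23: ready={A,B,F} → run B
t=24: ready={A,B,F} → run B
t=25: ready={A,B,F} → run B
t=26: ready={A,F} → run A
t=27: ready={A,F} → run A
t=28: ready={A,F} → run A
t=29: ready={A,F} → run A
t=30: ready={A,F} → run A
t=31: ready={A,F} → run A
t=32: ready={A,F} → run A
t=33: ready={F} → run F
t=34: ready={F} → run F
t=35: ready={F} → run F
t=36: ready={F} → run F
t=37: ready={F} → run F
t=38: (idle)
t=39: (idle)
t=40: (idle)
t=41: (idle)
t=42: (idle)
t=43: (idle)

completion order = G, C, E, H, B, A, F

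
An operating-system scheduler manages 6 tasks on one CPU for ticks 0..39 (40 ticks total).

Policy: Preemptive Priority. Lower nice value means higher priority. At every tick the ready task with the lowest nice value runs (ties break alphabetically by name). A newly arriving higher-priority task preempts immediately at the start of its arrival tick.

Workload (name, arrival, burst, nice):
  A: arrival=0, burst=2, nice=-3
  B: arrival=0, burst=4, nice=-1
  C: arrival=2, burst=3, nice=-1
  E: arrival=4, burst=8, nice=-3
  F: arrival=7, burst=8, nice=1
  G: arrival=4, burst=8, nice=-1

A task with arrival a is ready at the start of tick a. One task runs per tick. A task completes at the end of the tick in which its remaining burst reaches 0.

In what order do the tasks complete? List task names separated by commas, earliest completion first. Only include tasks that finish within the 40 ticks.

completion order = A, E, B, C, G, F

t=0: ready={A,B} → run A
t=1: ready={A,B} → run A
t=2: ready={B,C} → run B
t=3: ready={B,C} → run B
t=4: ready={B,C,E,G} → run E
t=5: ready={B,C,E,G} → run E
t=6: ready={B,C,E,G} → run E
t=7: ready={B,C,E,F,G} → run E
t=8: ready={B,C,E,F,G} → run E
t=9: ready={B,C,E,F,G} → run E
t=10: ready={B,C,E,F,G} → run E
t=11: ready={B,C,E,F,G} → run E
t=12: ready={B,C,F,G} → run B
t=13: ready={B,C,F,G} → run B
t=14: ready={C,F,G} → run C
t=15: ready={C,F,G} → run C
t=16: ready={C,F,G} → run C
t=17: ready={F,G} → run G
t=18: ready={F,G} → run G
t=19: ready={F,G} → run G
t=20: ready={F,G} → run G
t=21: ready={F,G} → run G
t=22: ready={F,G} → run G
t=23: ready={F,G} → run G
t=24: ready={F,G} → run G
t=25: ready={F} → run F
t=26: ready={F} → run F
t=27: ready={F} → run F
t=28: ready={F} → run F
t=29: ready={F} → run F
t=30: ready={F} → run F
t=31: ready={F} → run F
t=32: ready={F} → run F
t=33: (idle)
t=34: (idle)
t=35: (idle)
t=36: (idle)
t=37: (idle)
t=38: (idle)
t=39: (idle)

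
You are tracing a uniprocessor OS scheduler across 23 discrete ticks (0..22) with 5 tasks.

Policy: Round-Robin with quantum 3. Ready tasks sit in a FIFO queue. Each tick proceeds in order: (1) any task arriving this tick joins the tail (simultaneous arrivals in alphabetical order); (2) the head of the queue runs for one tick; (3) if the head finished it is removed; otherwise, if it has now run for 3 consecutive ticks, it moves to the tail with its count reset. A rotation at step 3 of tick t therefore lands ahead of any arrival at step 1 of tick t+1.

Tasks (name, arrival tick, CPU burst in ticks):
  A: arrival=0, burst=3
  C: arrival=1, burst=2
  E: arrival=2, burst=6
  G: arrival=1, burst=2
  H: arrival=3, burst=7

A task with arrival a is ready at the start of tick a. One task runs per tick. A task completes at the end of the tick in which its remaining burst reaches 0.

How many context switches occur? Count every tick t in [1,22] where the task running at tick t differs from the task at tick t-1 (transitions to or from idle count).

context switches = 7

t=0: queue=[A] q_used=0 → run A
t=1: queue=[A,C,G] q_used=1 → run A
t=2: queue=[A,C,G,E] q_used=2 → run A
t=3: queue=[C,G,E,H] q_used=0 → run C
t=4: queue=[C,G,E,H] q_used=1 → run C
t=5: queue=[G,E,H] q_used=0 → run G
t=6: queue=[G,E,H] q_used=1 → run G
t=7: queue=[E,H] q_used=0 → run E
t=8: queue=[E,H] q_used=1 → run E
t=9: queue=[E,H] q_used=2 → run E
t=10: queue=[H,E] q_used=0 → run H
t=11: queue=[H,E] q_used=1 → run H
t=12: queue=[H,E] q_used=2 → run H
t=13: queue=[E,H] q_used=0 → run E
t=14: queue=[E,H] q_used=1 → run E
t=15: queue=[E,H] q_used=2 → run E
t=16: queue=[H] q_used=0 → run H
t=17: queue=[H] q_used=1 → run H
t=18: queue=[H] q_used=2 → run H
t=19: queue=[H] q_used=0 → run H
t=20: (idle)
t=21: (idle)
t=22: (idle)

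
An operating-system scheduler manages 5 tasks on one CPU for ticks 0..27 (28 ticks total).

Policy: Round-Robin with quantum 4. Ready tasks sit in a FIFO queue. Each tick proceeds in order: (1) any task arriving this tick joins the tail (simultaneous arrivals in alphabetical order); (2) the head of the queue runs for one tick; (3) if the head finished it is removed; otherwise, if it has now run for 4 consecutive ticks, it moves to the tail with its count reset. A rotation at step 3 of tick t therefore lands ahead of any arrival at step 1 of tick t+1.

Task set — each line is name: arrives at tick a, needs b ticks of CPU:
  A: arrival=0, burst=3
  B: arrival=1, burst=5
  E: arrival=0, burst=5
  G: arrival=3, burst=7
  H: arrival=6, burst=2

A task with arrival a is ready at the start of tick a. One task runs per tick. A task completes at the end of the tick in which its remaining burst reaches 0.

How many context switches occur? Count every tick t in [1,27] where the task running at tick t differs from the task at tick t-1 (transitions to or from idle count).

t=0: queue=[A,E] q_used=0 → run A
t=1: queue=[A,E,B] q_used=1 → run A
t=2: queue=[A,E,B] q_used=2 → run A
t=3: queue=[E,B,G] q_used=0 → run E
t=4: queue=[E,B,G] q_used=1 → run E
t=5: queue=[E,B,G] q_used=2 → run E
t=6: queue=[E,B,G,H] q_used=3 → run E
t=7: queue=[B,G,H,E] q_used=0 → run B
t=8: queue=[B,G,H,E] q_used=1 → run B
t=9: queue=[B,G,H,E] q_used=2 → run B
t=10: queue=[B,G,H,E] q_used=3 → run B
t=11: queue=[G,H,E,B] q_used=0 → run G
t=12: queue=[G,H,E,B] q_used=1 → run G
t=13: queue=[G,H,E,B] q_used=2 → run G
t=14: queue=[G,H,E,B] q_used=3 → run G
t=15: queue=[H,E,B,G] q_used=0 → run H
t=16: queue=[H,E,B,G] q_used=1 → run H
t=17: queue=[E,B,G] q_used=0 → run E
t=18: queue=[B,G] q_used=0 → run B
t=19: queue=[G] q_used=0 → run G
t=20: queue=[G] q_used=1 → run G
t=21: queue=[G] q_used=2 → run G
t=22: (idle)
t=23: (idle)
t=24: (idle)
t=25: (idle)
t=26: (idle)
t=27: (idle)

context switches = 8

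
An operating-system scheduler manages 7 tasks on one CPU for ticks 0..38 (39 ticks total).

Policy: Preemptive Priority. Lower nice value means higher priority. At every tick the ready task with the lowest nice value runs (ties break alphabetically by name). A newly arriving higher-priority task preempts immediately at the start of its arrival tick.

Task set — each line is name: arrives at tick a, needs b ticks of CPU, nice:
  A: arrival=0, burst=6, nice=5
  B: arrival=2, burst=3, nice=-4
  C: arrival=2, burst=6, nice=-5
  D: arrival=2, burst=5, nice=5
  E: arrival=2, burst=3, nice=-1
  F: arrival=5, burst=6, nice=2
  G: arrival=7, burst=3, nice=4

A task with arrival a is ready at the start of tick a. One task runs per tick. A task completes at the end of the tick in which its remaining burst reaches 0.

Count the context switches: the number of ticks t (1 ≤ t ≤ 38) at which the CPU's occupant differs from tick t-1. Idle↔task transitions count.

t=0: ready={A} → run A
t=1: ready={A} → run A
t=2: ready={A,B,C,D,E} → run C
t=3: ready={A,B,C,D,E} → run C
t=4: ready={A,B,C,D,E} → run C
t=5: ready={A,B,C,D,E,F} → run C
t=6: ready={A,B,C,D,E,F} → run C
t=7: ready={A,B,C,D,E,F,G} → run C
t=8: ready={A,B,D,E,F,G} → run B
t=9: ready={A,B,D,E,F,G} → run B
t=10: ready={A,B,D,E,F,G} → run B
t=11: ready={A,D,E,F,G} → run E
t=12: ready={A,D,E,F,G} → run E
t=13: ready={A,D,E,F,G} → run E
t=14: ready={A,D,F,G} → run F
t=15: ready={A,D,F,G} → run F
t=16: ready={A,D,F,G} → run F
t=17: ready={A,D,F,G} → run F
t=18: ready={A,D,F,G} → run F
t=19: ready={A,D,F,G} → run F
t=20: ready={A,D,G} → run G
t=21: ready={A,D,G} → run G
t=22: ready={A,D,G} → run G
t=23: ready={A,D} → run A
t=24: ready={A,D} → run A
t=25: ready={A,D} → run A
t=26: ready={A,D} → run A
t=27: ready={D} → run D
t=28: ready={D} → run D
t=29: ready={D} → run D
t=30: ready={D} → run D
t=31: ready={D} → run D
t=32: (idle)
t=33: (idle)
t=34: (idle)
t=35: (idle)
t=36: (idle)
t=37: (idle)
t=38: (idle)

context switches = 8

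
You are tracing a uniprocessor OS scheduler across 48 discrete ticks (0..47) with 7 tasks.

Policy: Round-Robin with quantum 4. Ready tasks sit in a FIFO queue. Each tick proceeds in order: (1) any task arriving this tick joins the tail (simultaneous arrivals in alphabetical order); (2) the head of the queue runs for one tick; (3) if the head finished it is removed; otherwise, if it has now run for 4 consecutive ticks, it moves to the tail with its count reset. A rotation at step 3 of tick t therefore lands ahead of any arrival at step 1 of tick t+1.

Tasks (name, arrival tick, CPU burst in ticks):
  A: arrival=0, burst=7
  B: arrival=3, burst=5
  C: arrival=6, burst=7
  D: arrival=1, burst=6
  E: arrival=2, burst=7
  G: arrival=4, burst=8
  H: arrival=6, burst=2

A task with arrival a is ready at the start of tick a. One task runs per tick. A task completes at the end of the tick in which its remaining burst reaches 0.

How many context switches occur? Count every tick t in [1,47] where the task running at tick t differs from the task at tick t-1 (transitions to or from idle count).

t=0: queue=[A] q_used=0 → run A
t=1: queue=[A,D] q_used=1 → run A
t=2: queue=[A,D,E] q_used=2 → run A
t=3: queue=[A,D,E,B] q_used=3 → run A
t=4: queue=[D,E,B,A,G] q_used=0 → run D
t=5: queue=[D,E,B,A,G] q_used=1 → run D
t=6: queue=[D,E,B,A,G,C,H] q_used=2 → run D
t=7: queue=[D,E,B,A,G,C,H] q_used=3 → run D
t=8: queue=[E,B,A,G,C,H,D] q_used=0 → run E
t=9: queue=[E,B,A,G,C,H,D] q_used=1 → run E
t=10: queue=[E,B,A,G,C,H,D] q_used=2 → run E
t=11: queue=[E,B,A,G,C,H,D] q_used=3 → run E
t=12: queue=[B,A,G,C,H,D,E] q_used=0 → run B
t=13: queue=[B,A,G,C,H,D,E] q_used=1 → run B
t=14: queue=[B,A,G,C,H,D,E] q_used=2 → run B
t=15: queue=[B,A,G,C,H,D,E] q_used=3 → run B
t=16: queue=[A,G,C,H,D,E,B] q_used=0 → run A
t=17: queue=[A,G,C,H,D,E,B] q_used=1 → run A
t=18: queue=[A,G,C,H,D,E,B] q_used=2 → run A
t=19: queue=[G,C,H,D,E,B] q_used=0 → run G
t=20: queue=[G,C,H,D,E,B] q_used=1 → run G
t=21: queue=[G,C,H,D,E,B] q_used=2 → run G
t=22: queue=[G,C,H,D,E,B] q_used=3 → run G
t=23: queue=[C,H,D,E,B,G] q_used=0 → run C
t=24: queue=[C,H,D,E,B,G] q_used=1 → run C
t=25: queue=[C,H,D,E,B,G] q_used=2 → run C
t=26: queue=[C,H,D,E,B,G] q_used=3 → run C
t=27: queue=[H,D,E,B,G,C] q_used=0 → run H
t=28: queue=[H,D,E,B,G,C] q_used=1 → run H
t=29: queue=[D,E,B,G,C] q_used=0 → run D
t=30: queue=[D,E,B,G,C] q_used=1 → run D
t=31: queue=[E,B,G,C] q_used=0 → run E
t=32: queue=[E,B,G,C] q_used=1 → run E
t=33: queue=[E,B,G,C] q_used=2 → run E
t=34: queue=[B,G,C] q_used=0 → run B
t=35: queue=[G,C] q_used=0 → run G
t=36: queue=[G,C] q_used=1 → run G
t=37: queue=[G,C] q_used=2 → run G
t=38: queue=[G,C] q_used=3 → run G
t=39: queue=[C] q_used=0 → run C
t=40: queue=[C] q_used=1 → run C
t=41: queue=[C] q_used=2 → run C
t=42: (idle)
t=43: (idle)
t=44: (idle)
t=45: (idle)
t=46: (idle)
t=47: (idle)

context switches = 13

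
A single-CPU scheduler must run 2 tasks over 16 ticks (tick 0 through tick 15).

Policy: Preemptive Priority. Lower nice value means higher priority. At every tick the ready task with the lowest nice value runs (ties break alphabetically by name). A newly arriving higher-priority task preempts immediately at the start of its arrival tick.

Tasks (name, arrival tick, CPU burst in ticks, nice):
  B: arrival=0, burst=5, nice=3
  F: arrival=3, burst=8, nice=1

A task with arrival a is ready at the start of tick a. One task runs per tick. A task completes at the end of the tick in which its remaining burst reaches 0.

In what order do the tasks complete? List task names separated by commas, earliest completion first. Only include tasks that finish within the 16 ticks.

t=0: ready={B} → run B
t=1: ready={B} → run B
t=2: ready={B} → run B
t=3: ready={B,F} → run F
t=4: ready={B,F} → run F
t=5: ready={B,F} → run F
t=6: ready={B,F} → run F
t=7: ready={B,F} → run F
t=8: ready={B,F} → run F
t=9: ready={B,F} → run F
t=10: ready={B,F} → run F
t=11: ready={B} → run B
t=12: ready={B} → run B
t=13: (idle)
t=14: (idle)
t=15: (idle)

completion order = F, B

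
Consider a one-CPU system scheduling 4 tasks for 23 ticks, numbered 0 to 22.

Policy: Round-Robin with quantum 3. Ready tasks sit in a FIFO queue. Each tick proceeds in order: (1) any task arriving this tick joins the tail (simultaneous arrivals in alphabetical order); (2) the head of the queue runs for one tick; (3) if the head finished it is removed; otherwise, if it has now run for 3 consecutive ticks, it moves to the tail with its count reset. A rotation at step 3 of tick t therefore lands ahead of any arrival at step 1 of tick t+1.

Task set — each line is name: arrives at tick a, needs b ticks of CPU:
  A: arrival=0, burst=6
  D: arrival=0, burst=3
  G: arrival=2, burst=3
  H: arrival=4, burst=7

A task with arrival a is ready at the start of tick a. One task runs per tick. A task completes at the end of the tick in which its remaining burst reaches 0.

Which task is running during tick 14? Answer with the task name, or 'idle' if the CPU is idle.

running at tick 14 = H

t=0: queue=[A,D] q_used=0 → run A
t=1: queue=[A,D] q_used=1 → run A
t=2: queue=[A,D,G] q_used=2 → run A
t=3: queue=[D,G,A] q_used=0 → run D
t=4: queue=[D,G,A,H] q_used=1 → run D
t=5: queue=[D,G,A,H] q_used=2 → run D
t=6: queue=[G,A,H] q_used=0 → run G
t=7: queue=[G,A,H] q_used=1 → run G
t=8: queue=[G,A,H] q_used=2 → run G
t=9: queue=[A,H] q_used=0 → run A
t=10: queue=[A,H] q_used=1 → run A
t=11: queue=[A,H] q_used=2 → run A
t=12: queue=[H] q_used=0 → run H
t=13: queue=[H] q_used=1 → run H
t=14: queue=[H] q_used=2 → run H
t=15: queue=[H] q_used=0 → run H
t=16: queue=[H] q_used=1 → run H
t=17: queue=[H] q_used=2 → run H
t=18: queue=[H] q_used=0 → run H
t=19: (idle)
t=20: (idle)
t=21: (idle)
t=22: (idle)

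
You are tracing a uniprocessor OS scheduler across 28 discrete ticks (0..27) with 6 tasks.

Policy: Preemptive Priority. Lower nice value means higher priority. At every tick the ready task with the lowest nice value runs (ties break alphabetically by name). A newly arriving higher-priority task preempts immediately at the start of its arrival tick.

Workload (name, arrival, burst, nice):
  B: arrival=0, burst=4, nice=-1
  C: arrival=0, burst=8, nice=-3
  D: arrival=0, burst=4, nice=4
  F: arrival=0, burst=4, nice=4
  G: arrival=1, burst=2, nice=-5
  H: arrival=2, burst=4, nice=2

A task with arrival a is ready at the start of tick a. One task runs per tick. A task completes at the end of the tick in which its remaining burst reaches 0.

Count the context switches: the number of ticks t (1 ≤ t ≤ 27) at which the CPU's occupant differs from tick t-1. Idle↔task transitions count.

t=0: ready={B,C,D,F} → run C
t=1: ready={B,C,D,F,G} → run G
t=2: ready={B,C,D,F,G,H} → run G
t=3: ready={B,C,D,F,H} → run C
t=4: ready={B,C,D,F,H} → run C
t=5: ready={B,C,D,F,H} → run C
t=6: ready={B,C,D,F,H} → run C
t=7: ready={B,C,D,F,H} → run C
t=8: ready={B,C,D,F,H} → run C
t=9: ready={B,C,D,F,H} → run C
t=10: ready={B,D,F,H} → run B
t=11: ready={B,D,F,H} → run B
t=12: ready={B,D,F,H} → run B
t=13: ready={B,D,F,H} → run B
t=14: ready={D,F,H} → run H
t=15: ready={D,F,H} → run H
t=16: ready={D,F,H} → run H
t=17: ready={D,F,H} → run H
t=18: ready={D,F} → run D
t=19: ready={D,F} → run D
t=20: ready={D,F} → run D
t=21: ready={D,F} → run D
t=22: ready={F} → run F
t=23: ready={F} → run F
t=24: ready={F} → run F
t=25: ready={F} → run F
t=26: (idle)
t=27: (idle)

context switches = 7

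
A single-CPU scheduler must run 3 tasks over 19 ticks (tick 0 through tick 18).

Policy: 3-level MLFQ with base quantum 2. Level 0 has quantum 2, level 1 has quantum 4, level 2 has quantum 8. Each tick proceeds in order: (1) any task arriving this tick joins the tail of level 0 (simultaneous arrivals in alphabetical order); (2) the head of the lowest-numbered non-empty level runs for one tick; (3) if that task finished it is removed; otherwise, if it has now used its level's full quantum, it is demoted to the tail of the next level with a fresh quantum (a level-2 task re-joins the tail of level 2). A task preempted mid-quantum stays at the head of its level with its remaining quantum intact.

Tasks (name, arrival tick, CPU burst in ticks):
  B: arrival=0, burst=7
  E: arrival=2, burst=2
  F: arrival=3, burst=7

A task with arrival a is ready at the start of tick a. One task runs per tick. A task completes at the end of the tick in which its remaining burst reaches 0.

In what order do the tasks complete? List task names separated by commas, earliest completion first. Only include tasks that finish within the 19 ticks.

t=0: L0/L1/L2 = B/-/- → run B
t=1: L0/L1/L2 = B/-/- → run B
t=2: L0/L1/L2 = E/B/- → run E
t=3: L0/L1/L2 = EF/B/- → run E
t=4: L0/L1/L2 = F/B/- → run F
t=5: L0/L1/L2 = F/B/- → run F
t=6: L0/L1/L2 = -/BF/- → run B
t=7: L0/L1/L2 = -/BF/- → run B
t=8: L0/L1/L2 = -/BF/- → run B
t=9: L0/L1/L2 = -/BF/- → run B
t=10: L0/L1/L2 = -/F/B → run F
t=11: L0/L1/L2 = -/F/B → run F
t=12: L0/L1/L2 = -/F/B → run F
t=13: L0/L1/L2 = -/F/B → run F
t=14: L0/L1/L2 = -/-/BF → run B
t=15: L0/L1/L2 = -/-/F → run F
t=16: (idle)
t=17: (idle)
t=18: (idle)

completion order = E, B, F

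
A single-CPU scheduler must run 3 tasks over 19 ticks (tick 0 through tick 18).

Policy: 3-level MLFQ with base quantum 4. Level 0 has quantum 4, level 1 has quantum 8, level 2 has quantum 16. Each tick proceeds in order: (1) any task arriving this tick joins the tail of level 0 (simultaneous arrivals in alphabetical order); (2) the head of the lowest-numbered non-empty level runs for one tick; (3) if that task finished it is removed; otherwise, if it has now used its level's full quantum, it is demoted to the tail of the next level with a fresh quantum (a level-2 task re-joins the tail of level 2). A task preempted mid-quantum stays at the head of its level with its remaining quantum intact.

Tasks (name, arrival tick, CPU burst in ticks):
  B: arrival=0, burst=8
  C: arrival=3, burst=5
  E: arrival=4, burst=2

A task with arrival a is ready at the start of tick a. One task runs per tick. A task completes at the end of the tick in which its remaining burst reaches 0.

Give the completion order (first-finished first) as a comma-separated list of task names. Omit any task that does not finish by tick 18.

t=0: L0/L1/L2 = B/-/- → run B
t=1: L0/L1/L2 = B/-/- → run B
t=2: L0/L1/L2 = B/-/- → run B
t=3: L0/L1/L2 = BC/-/- → run B
t=4: L0/L1/L2 = CE/B/- → run C
t=5: L0/L1/L2 = CE/B/- → run C
t=6: L0/L1/L2 = CE/B/- → run C
t=7: L0/L1/L2 = CE/B/- → run C
t=8: L0/L1/L2 = E/BC/- → run E
t=9: L0/L1/L2 = E/BC/- → run E
t=10: L0/L1/L2 = -/BC/- → run B
t=11: L0/L1/L2 = -/BC/- → run B
t=12: L0/L1/L2 = -/BC/- → run B
t=13: L0/L1/L2 = -/BC/- → run B
t=14: L0/L1/L2 = -/C/- → run C
t=15: (idle)
t=16: (idle)
t=17: (idle)
t=18: (idle)

completion order = E, B, C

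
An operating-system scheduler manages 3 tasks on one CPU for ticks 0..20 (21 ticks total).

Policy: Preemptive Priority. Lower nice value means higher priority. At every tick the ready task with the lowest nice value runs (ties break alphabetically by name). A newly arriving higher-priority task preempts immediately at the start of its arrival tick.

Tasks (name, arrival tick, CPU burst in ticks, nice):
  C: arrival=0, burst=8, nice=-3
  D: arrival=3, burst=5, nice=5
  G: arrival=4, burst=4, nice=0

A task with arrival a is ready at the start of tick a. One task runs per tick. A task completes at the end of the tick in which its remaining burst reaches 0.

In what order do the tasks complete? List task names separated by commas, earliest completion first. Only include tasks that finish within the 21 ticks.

t=0: ready={C} → run C
t=1: ready={C} → run C
t=2: ready={C} → run C
t=3: ready={C,D} → run C
t=4: ready={C,D,G} → run C
t=5: ready={C,D,G} → run C
t=6: ready={C,D,G} → run C
t=7: ready={C,D,G} → run C
t=8: ready={D,G} → run G
t=9: ready={D,G} → run G
t=10: ready={D,G} → run G
t=11: ready={D,G} → run G
t=12: ready={D} → run D
t=13: ready={D} → run D
t=14: ready={D} → run D
t=15: ready={D} → run D
t=16: ready={D} → run D
t=17: (idle)
t=18: (idle)
t=19: (idle)
t=20: (idle)

completion order = C, G, D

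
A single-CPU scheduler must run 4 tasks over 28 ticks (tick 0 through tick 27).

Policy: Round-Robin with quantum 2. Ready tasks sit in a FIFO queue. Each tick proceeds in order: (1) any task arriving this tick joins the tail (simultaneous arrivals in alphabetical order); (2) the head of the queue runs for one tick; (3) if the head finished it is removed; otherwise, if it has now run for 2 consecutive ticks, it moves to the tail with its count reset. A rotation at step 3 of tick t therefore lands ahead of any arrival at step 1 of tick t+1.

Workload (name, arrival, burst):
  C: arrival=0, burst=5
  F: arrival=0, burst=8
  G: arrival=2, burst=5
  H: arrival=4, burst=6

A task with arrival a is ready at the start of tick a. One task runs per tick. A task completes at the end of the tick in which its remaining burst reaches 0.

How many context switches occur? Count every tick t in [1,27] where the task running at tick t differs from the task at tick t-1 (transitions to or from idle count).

t=0: queue=[C,F] q_used=0 → run C
t=1: queue=[C,F] q_used=1 → run C
t=2: queue=[F,C,G] q_used=0 → run F
t=3: queue=[F,C,G] q_used=1 → run F
t=4: queue=[C,G,F,H] q_used=0 → run C
t=5: queue=[C,G,F,H] q_used=1 → run C
t=6: queue=[G,F,H,C] q_used=0 → run G
t=7: queue=[G,F,H,C] q_used=1 → run G
t=8: queue=[F,H,C,G] q_used=0 → run F
t=9: queue=[F,H,C,G] q_used=1 → run F
t=10: queue=[H,C,G,F] q_used=0 → run H
t=11: queue=[H,C,G,F] q_used=1 → run H
t=12: queue=[C,G,F,H] q_used=0 → run C
t=13: queue=[G,F,H] q_used=0 → run G
t=14: queue=[G,F,H] q_used=1 → run G
t=15: queue=[F,H,G] q_used=0 → run F
t=16: queue=[F,H,G] q_used=1 → run F
t=17: queue=[H,G,F] q_used=0 → run H
t=18: queue=[H,G,F] q_used=1 → run H
t=19: queue=[G,F,H] q_used=0 → run G
t=20: queue=[F,H] q_used=0 → run F
t=21: queue=[F,H] q_used=1 → run F
t=22: queue=[H] q_used=0 → run H
t=23: queue=[H] q_used=1 → run H
t=24: (idle)
t=25: (idle)
t=26: (idle)
t=27: (idle)

context switches = 13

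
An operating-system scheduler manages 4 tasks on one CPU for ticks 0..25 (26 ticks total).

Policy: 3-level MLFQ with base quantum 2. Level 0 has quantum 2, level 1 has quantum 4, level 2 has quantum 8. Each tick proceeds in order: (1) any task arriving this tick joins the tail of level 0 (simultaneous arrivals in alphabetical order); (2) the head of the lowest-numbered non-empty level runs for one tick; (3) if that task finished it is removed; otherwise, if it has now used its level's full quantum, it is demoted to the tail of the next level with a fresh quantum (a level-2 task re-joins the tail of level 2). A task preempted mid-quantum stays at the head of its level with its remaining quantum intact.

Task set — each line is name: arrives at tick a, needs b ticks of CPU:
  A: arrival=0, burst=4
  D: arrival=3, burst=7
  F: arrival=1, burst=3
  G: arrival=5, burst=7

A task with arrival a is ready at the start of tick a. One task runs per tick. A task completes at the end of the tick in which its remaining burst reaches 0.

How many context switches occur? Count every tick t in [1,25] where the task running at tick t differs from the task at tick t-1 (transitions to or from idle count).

t=0: L0/L1/L2 = A/-/- → run A
t=1: L0/L1/L2 = AF/-/- → run A
t=2: L0/L1/L2 = F/A/- → run F
t=3: L0/L1/L2 = FD/A/- → run F
t=4: L0/L1/L2 = D/AF/- → run D
t=5: L0/L1/L2 = DG/AF/- → run D
t=6: L0/L1/L2 = G/AFD/- → run G
t=7: L0/L1/L2 = G/AFD/- → run G
t=8: L0/L1/L2 = -/AFDG/- → run A
t=9: L0/L1/L2 = -/AFDG/- → run A
t=10: L0/L1/L2 = -/FDG/- → run F
t=11: L0/L1/L2 = -/DG/- → run D
t=12: L0/L1/L2 = -/DG/- → run D
t=13: L0/L1/L2 = -/DG/- → run D
t=14: L0/L1/L2 = -/DG/- → run D
t=15: L0/L1/L2 = -/G/D → run G
t=16: L0/L1/L2 = -/G/D → run G
t=17: L0/L1/L2 = -/G/D → run G
t=18: L0/L1/L2 = -/G/D → run G
t=19: L0/L1/L2 = -/-/DG → run D
t=20: L0/L1/L2 = -/-/G → run G
t=21: (idle)
t=22: (idle)
t=23: (idle)
t=24: (idle)
t=25: (idle)

context switches = 10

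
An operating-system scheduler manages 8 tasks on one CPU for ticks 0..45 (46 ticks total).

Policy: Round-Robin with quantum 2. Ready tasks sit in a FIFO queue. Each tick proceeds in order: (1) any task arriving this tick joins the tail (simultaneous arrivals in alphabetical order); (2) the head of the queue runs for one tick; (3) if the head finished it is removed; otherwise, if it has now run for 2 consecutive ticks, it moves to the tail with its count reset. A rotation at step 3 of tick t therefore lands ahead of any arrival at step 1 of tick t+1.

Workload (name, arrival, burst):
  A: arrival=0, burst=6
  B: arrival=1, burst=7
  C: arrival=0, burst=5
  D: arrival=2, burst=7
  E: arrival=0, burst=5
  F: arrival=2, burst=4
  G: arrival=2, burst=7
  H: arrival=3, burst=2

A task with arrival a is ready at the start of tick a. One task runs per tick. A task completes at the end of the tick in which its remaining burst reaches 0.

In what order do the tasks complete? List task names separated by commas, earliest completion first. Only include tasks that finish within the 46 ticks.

completion order = H, A, F, C, E, B, D, G

t=0: queue=[A,C,E] q_used=0 → run A
t=1: queue=[A,C,E,B] q_used=1 → run A
t=2: queue=[C,E,B,A,D,F,G] q_used=0 → run C
t=3: queue=[C,E,B,A,D,F,G,H] q_used=1 → run C
t=4: queue=[E,B,A,D,F,G,H,C] q_used=0 → run E
t=5: queue=[E,B,A,D,F,G,H,C] q_used=1 → run E
t=6: queue=[B,A,D,F,G,H,C,E] q_used=0 → run B
t=7: queue=[B,A,D,F,G,H,C,E] q_used=1 → run B
t=8: queue=[A,D,F,G,H,C,E,B] q_used=0 → run A
t=9: queue=[A,D,F,G,H,C,E,B] q_used=1 → run A
t=10: queue=[D,F,G,H,C,E,B,A] q_used=0 → run D
t=11: queue=[D,F,G,H,C,E,B,A] q_used=1 → run D
t=12: queue=[F,G,H,C,E,B,A,D] q_used=0 → run F
t=13: queue=[F,G,H,C,E,B,A,D] q_used=1 → run F
t=14: queue=[G,H,C,E,B,A,D,F] q_used=0 → run G
t=15: queue=[G,H,C,E,B,A,D,F] q_used=1 → run G
t=16: queue=[H,C,E,B,A,D,F,G] q_used=0 → run H
t=17: queue=[H,C,E,B,A,D,F,G] q_used=1 → run H
t=18: queue=[C,E,B,A,D,F,G] q_used=0 → run C
t=19: queue=[C,E,B,A,D,F,G] q_used=1 → run C
t=20: queue=[E,B,A,D,F,G,C] q_used=0 → run E
t=21: queue=[E,B,A,D,F,G,C] q_used=1 → run E
t=22: queue=[B,A,D,F,G,C,E] q_used=0 → run B
t=23: queue=[B,A,D,F,G,C,E] q_used=1 → run B
t=24: queue=[A,D,F,G,C,E,B] q_used=0 → run A
t=25: queue=[A,D,F,G,C,E,B] q_used=1 → run A
t=26: queue=[D,F,G,C,E,B] q_used=0 → run D
t=27: queue=[D,F,G,C,E,B] q_used=1 → run D
t=28: queue=[F,G,C,E,B,D] q_used=0 → run F
t=29: queue=[F,G,C,E,B,D] q_used=1 → run F
t=30: queue=[G,C,E,B,D] q_used=0 → run G
t=31: queue=[G,C,E,B,D] q_used=1 → run G
t=32: queue=[C,E,B,D,G] q_used=0 → run C
t=33: queue=[E,B,D,G] q_used=0 → run E
t=34: queue=[B,D,G] q_used=0 → run B
t=35: queue=[B,D,G] q_used=1 → run B
t=36: queue=[D,G,B] q_used=0 → run D
t=37: queue=[D,G,B] q_used=1 → run D
t=38: queue=[G,B,D] q_used=0 → run G
t=39: queue=[G,B,D] q_used=1 → run G
t=40: queue=[B,D,G] q_used=0 → run B
t=41: queue=[D,G] q_used=0 → run D
t=42: queue=[G] q_used=0 → run G
t=43: (idle)
t=44: (idle)
t=45: (idle)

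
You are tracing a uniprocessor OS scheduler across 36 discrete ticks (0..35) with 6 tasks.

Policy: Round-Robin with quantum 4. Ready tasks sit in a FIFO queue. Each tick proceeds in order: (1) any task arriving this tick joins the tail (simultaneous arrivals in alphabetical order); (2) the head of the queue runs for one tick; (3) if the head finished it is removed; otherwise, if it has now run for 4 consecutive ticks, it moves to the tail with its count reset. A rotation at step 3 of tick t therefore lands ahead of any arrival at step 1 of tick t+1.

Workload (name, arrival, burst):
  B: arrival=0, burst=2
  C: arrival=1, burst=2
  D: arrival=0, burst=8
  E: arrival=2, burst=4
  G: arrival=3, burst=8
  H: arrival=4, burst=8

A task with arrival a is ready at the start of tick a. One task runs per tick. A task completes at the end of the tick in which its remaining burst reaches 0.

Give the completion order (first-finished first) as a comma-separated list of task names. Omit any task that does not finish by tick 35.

completion order = B, C, E, D, G, H

t=0: queue=[B,D] q_used=0 → run B
t=1: queue=[B,D,C] q_used=1 → run B
t=2: queue=[D,C,E] q_used=0 → run D
t=3: queue=[D,C,E,G] q_used=1 → run D
t=4: queue=[D,C,E,G,H] q_used=2 → run D
t=5: queue=[D,C,E,G,H] q_used=3 → run D
t=6: queue=[C,E,G,H,D] q_used=0 → run C
t=7: queue=[C,E,G,H,D] q_used=1 → run C
t=8: queue=[E,G,H,D] q_used=0 → run E
t=9: queue=[E,G,H,D] q_used=1 → run E
t=10: queue=[E,G,H,D] q_used=2 → run E
t=11: queue=[E,G,H,D] q_used=3 → run E
t=12: queue=[G,H,D] q_used=0 → run G
t=13: queue=[G,H,D] q_used=1 → run G
t=14: queue=[G,H,D] q_used=2 → run G
t=15: queue=[G,H,D] q_used=3 → run G
t=16: queue=[H,D,G] q_used=0 → run H
t=17: queue=[H,D,G] q_used=1 → run H
t=18: queue=[H,D,G] q_used=2 → run H
t=19: queue=[H,D,G] q_used=3 → run H
t=20: queue=[D,G,H] q_used=0 → run D
t=21: queue=[D,G,H] q_used=1 → run D
t=22: queue=[D,G,H] q_used=2 → run D
t=23: queue=[D,G,H] q_used=3 → run D
t=24: queue=[G,H] q_used=0 → run G
t=25: queue=[G,H] q_used=1 → run G
t=26: queue=[G,H] q_used=2 → run G
t=27: queue=[G,H] q_used=3 → run G
t=28: queue=[H] q_used=0 → run H
t=29: queue=[H] q_used=1 → run H
t=30: queue=[H] q_used=2 → run H
t=31: queue=[H] q_used=3 → run H
t=32: (idle)
t=33: (idle)
t=34: (idle)
t=35: (idle)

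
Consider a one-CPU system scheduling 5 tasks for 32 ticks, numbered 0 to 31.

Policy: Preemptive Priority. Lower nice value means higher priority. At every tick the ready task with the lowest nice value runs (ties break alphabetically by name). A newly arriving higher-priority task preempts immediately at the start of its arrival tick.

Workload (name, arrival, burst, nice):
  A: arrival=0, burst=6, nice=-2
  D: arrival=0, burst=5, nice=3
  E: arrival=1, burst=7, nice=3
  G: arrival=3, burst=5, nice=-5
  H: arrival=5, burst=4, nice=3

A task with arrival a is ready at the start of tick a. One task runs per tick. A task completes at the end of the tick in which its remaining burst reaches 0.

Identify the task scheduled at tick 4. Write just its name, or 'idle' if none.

running at tick 4 = G

t=0: ready={A,D} → run A
t=1: ready={A,D,E} → run A
t=2: ready={A,D,E} → run A
t=3: ready={A,D,E,G} → run G
t=4: ready={A,D,E,G} → run G
t=5: ready={A,D,E,G,H} → run G
t=6: ready={A,D,E,G,H} → run G
t=7: ready={A,D,E,G,H} → run G
t=8: ready={A,D,E,H} → run A
t=9: ready={A,D,E,H} → run A
t=10: ready={A,D,E,H} → run A
t=11: ready={D,E,H} → run D
t=12: ready={D,E,H} → run D
t=13: ready={D,E,H} → run D
t=14: ready={D,E,H} → run D
t=15: ready={D,E,H} → run D
t=16: ready={E,H} → run E
t=17: ready={E,H} → run E
t=18: ready={E,H} → run E
t=19: ready={E,H} → run E
t=20: ready={E,H} → run E
t=21: ready={E,H} → run E
t=22: ready={E,H} → run E
t=23: ready={H} → run H
t=24: ready={H} → run H
t=25: ready={H} → run H
t=26: ready={H} → run H
t=27: (idle)
t=28: (idle)
t=29: (idle)
t=30: (idle)
t=31: (idle)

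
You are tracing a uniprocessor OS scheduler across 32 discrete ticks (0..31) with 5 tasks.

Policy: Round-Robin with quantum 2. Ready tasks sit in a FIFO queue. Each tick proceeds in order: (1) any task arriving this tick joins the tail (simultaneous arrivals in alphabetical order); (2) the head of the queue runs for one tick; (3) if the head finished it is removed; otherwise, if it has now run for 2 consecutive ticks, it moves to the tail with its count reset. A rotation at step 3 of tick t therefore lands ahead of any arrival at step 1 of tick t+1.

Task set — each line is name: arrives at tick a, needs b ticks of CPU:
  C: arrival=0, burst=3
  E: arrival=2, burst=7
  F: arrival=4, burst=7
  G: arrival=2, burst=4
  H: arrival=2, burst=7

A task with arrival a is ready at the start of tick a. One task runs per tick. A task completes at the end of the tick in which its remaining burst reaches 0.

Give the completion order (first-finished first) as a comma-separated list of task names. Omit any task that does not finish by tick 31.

t=0: queue=[C] q_used=0 → run C
t=1: queue=[C] q_used=1 → run C
t=2: queue=[C,E,G,H] q_used=0 → run C
t=3: queue=[E,G,H] q_used=0 → run E
t=4: queue=[E,G,H,F] q_used=1 → run E
t=5: queue=[G,H,F,E] q_used=0 → run G
t=6: queue=[G,H,F,E] q_used=1 → run G
t=7: queue=[H,F,E,G] q_used=0 → run H
t=8: queue=[H,F,E,G] q_used=1 → run H
t=9: queue=[F,E,G,H] q_used=0 → run F
t=10: queue=[F,E,G,H] q_used=1 → run F
t=11: queue=[E,G,H,F] q_used=0 → run E
t=12: queue=[E,G,H,F] q_used=1 → run E
t=13: queue=[G,H,F,E] q_used=0 → run G
t=14: queue=[G,H,F,E] q_used=1 → run G
t=15: queue=[H,F,E] q_used=0 → run H
t=16: queue=[H,F,E] q_used=1 → run H
t=17: queue=[F,E,H] q_used=0 → run F
t=18: queue=[F,E,H] q_used=1 → run F
t=19: queue=[E,H,F] q_used=0 → run E
t=20: queue=[E,H,F] q_used=1 → run E
t=21: queue=[H,F,E] q_used=0 → run H
t=22: queue=[H,F,E] q_used=1 → run H
t=23: queue=[F,E,H] q_used=0 → run F
t=24: queue=[F,E,H] q_used=1 → run F
t=25: queue=[E,H,F] q_used=0 → run E
t=26: queue=[H,F] q_used=0 → run H
t=27: queue=[F] q_used=0 → run F
t=28: (idle)
t=29: (idle)
t=30: (idle)
t=31: (idle)

completion order = C, G, E, H, F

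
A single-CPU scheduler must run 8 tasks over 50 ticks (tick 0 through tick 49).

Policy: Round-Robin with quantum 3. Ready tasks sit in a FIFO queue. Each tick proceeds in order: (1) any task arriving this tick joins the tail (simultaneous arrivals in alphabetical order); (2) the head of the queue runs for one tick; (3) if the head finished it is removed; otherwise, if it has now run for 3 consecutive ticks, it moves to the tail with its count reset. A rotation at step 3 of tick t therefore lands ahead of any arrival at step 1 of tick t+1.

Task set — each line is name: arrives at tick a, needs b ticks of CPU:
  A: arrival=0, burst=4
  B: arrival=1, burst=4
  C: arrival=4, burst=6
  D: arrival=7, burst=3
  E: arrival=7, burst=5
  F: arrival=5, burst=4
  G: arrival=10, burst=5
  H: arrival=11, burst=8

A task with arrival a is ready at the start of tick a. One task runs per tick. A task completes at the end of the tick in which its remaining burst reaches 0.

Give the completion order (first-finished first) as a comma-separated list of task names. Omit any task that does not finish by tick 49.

completion order = A, B, D, C, F, E, G, H

t=0: queue=[A] q_used=0 → run A
t=1: queue=[A,B] q_used=1 → run A
t=2: queue=[A,B] q_used=2 → run A
t=3: queue=[B,A] q_used=0 → run B
t=4: queue=[B,A,C] q_used=1 → run B
t=5: queue=[B,A,C,F] q_used=2 → run B
t=6: queue=[A,C,F,B] q_used=0 → run A
t=7: queue=[C,F,B,D,E] q_used=0 → run C
t=8: queue=[C,F,B,D,E] q_used=1 → run C
t=9: queue=[C,F,B,D,E] q_used=2 → run C
t=10: queue=[F,B,D,E,C,G] q_used=0 → run F
t=11: queue=[F,B,D,E,C,G,H] q_used=1 → run F
t=12: queue=[F,B,D,E,C,G,H] q_used=2 → run F
t=13: queue=[B,D,E,C,G,H,F] q_used=0 → run B
t=14: queue=[D,E,C,G,H,F] q_used=0 → run D
t=15: queue=[D,E,C,G,H,F] q_used=1 → run D
t=16: queue=[D,E,C,G,H,F] q_used=2 → run D
t=17: queue=[E,C,G,H,F] q_used=0 → run E
t=18: queue=[E,C,G,H,F] q_used=1 → run E
t=19: queue=[E,C,G,H,F] q_used=2 → run E
t=20: queue=[C,G,H,F,E] q_used=0 → run C
t=21: queue=[C,G,H,F,E] q_used=1 → run C
t=22: queue=[C,G,H,F,E] q_used=2 → run C
t=23: queue=[G,H,F,E] q_used=0 → run G
t=24: queue=[G,H,F,E] q_used=1 → run G
t=25: queue=[G,H,F,E] q_used=2 → run G
t=26: queue=[H,F,E,G] q_used=0 → run H
t=27: queue=[H,F,E,G] q_used=1 → run H
t=28: queue=[H,F,E,G] q_used=2 → run H
t=29: queue=[F,E,G,H] q_used=0 → run F
t=30: queue=[E,G,H] q_used=0 → run E
t=31: queue=[E,G,H] q_used=1 → run E
t=32: queue=[G,H] q_used=0 → run G
t=33: queue=[G,H] q_used=1 → run G
t=34: queue=[H] q_used=0 → run H
t=35: queue=[H] q_used=1 → run H
t=36: queue=[H] q_used=2 → run H
t=37: queue=[H] q_used=0 → run H
t=38: queue=[H] q_used=1 → run H
t=39: (idle)
t=40: (idle)
t=41: (idle)
t=42: (idle)
t=43: (idle)
t=44: (idle)
t=45: (idle)
t=46: (idle)
t=47: (idle)
t=48: (idle)
t=49: (idle)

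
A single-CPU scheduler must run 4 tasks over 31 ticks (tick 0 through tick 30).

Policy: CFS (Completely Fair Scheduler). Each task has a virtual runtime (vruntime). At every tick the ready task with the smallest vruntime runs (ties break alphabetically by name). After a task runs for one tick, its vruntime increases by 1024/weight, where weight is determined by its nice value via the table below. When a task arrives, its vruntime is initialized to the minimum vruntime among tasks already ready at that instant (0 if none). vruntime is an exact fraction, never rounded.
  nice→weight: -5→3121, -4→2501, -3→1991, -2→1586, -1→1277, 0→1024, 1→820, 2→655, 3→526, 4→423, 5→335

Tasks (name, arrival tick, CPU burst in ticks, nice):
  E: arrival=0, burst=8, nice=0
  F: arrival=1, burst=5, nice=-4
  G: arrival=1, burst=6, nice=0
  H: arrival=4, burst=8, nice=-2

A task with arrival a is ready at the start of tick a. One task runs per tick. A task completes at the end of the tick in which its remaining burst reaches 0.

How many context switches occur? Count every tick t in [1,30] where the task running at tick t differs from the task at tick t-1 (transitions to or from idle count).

context switches = 23

t=0: vr[E=0] → run E
t=1: vr[E=1 F=1 G=1] → run E
t=2: vr[E=2 F=1 G=1] → run F
t=3: vr[E=2 F=3525/2501 G=1] → run G
t=4: vr[E=2 F=3525/2501 G=2 H=3525/2501] → run F
t=5: vr[E=2 F=4549/2501 G=2 H=3525/2501] → run H
t=6: vr[E=2 F=4549/2501 G=2 H=66817/32513] → run F
t=7: vr[E=2 F=5573/2501 G=2 H=66817/32513] → run E
t=8: vr[E=3 F=5573/2501 G=2 H=66817/32513] → run G
t=9: vr[E=3 F=5573/2501 G=3 H=66817/32513] → run H
t=10: vr[E=3 F=5573/2501 G=3 H=87809/32513] → run F
t=11: vr[E=3 F=6597/2501 G=3 H=87809/32513] → run F
t=12: vr[E=3 G=3 H=87809/32513] → run H
t=13: vr[E=3 G=3 H=108801/32513] → run E
t=14: vr[E=4 G=3 H=108801/32513] → run G
t=15: vr[E=4 G=4 H=108801/32513] → run H
t=16: vr[E=4 G=4 H=129793/32513] → run H
t=17: vr[E=4 G=4 H=150785/32513] → run E
t=18: vr[E=5 G=4 H=150785/32513] → run G
t=19: vr[E=5 G=5 H=150785/32513] → run H
t=20: vr[E=5 G=5 H=171777/32513] → run E
t=21: vr[E=6 G=5 H=171777/32513] → run G
t=22: vr[E=6 G=6 H=171777/32513] → run H
t=23: vr[E=6 G=6 H=192769/32513] → run H
t=24: vr[E=6 G=6] → run E
t=25: vr[E=7 G=6] → run G
t=26: vr[E=7] → run E
t=27: (idle)
t=28: (idle)
t=29: (idle)
t=30: (idle)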